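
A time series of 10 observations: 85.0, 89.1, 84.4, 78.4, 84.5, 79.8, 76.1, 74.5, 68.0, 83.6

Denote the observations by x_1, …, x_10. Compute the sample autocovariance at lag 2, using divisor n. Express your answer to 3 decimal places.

Mean x̄ = (85.0 + 89.1 + 84.4 + 78.4 + 84.5 + 79.8 + 76.1 + 74.5 + 68.0 + 83.6)/10 = 80.3400
Σ_{t=1}^{8}(x_t−x̄)(x_{t+2}−x̄) = 38.6608
γ_2 = 38.6608 / 10 = 3.866

3.866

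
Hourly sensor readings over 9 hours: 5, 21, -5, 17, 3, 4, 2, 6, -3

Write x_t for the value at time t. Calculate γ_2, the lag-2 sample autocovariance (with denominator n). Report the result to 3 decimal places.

25.623

Mean x̄ = (5 + 21 − 5 + 17 + 3 + 4 + 2 + 6 − 3)/9 = 5.5556
Σ_{t=1}^{7}(x_t−x̄)(x_{t+2}−x̄) = 230.6049
γ_2 = 230.6049 / 9 = 25.623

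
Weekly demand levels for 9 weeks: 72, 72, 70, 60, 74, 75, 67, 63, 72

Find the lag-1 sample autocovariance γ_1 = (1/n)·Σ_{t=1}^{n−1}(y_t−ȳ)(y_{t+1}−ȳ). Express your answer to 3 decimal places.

Mean ȳ = (72 + 72 + 70 + 60 + 74 + 75 + 67 + 63 + 72)/9 = 69.4444
Σ_{t=1}^{8}(y_t−ȳ)(y_{t+1}−ȳ) = -29.3086
γ_1 = -29.3086 / 9 = -3.257

-3.257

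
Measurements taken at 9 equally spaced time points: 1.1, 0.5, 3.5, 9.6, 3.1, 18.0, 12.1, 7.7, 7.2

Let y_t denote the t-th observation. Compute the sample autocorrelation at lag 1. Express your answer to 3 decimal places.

0.228

Mean ȳ = (1.1 + 0.5 + 3.5 + 9.6 + 3.1 + 18.0 + 12.1 + 7.7 + 7.2)/9 = 6.9778
Numerator Σ_{t=1}^{8}(y_t−ȳ)(y_{t+1}−ȳ) = 58.8917
Denominator Σ(y_t−ȳ)² = 258.8156
r_1 = 58.8917 / 258.8156 = 0.228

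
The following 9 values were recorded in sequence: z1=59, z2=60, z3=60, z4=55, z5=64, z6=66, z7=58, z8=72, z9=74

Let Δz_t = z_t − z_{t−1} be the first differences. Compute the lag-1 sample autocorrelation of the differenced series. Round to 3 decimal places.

First differences Δz: 1, 0, -5, 9, 2, -8, 14, 2
Mean of differences = 1.8750
Numerator Σ(Δz_t−Δz̄)(Δz_{t+1}−Δz̄) = -153.0156
Denominator Σ(Δz_t−Δz̄)² = 346.8750
r_1(Δz) = -153.0156 / 346.8750 = -0.441

-0.441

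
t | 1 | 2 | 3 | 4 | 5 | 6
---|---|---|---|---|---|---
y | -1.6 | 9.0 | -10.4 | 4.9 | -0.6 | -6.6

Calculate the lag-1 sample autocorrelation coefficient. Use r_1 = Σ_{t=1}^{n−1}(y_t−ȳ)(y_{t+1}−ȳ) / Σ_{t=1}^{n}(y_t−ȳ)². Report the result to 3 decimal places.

Mean ȳ = (-1.6 + 9.0 − 10.4 + 4.9 − 0.6 − 6.6)/6 = -0.8833
Deviations from mean: -0.7167, 9.8833, -9.5167, 5.7833, 0.2833, -5.7167
Σ(y_t−ȳ)(y_{t+1}−ȳ) = (-7.0831) + (-94.0564) + (-55.0381) + (1.6386) + (-1.6197) = -156.1586
Denominator Σ(y_t−ȳ)² = 254.9683
r_1 = -156.1586 / 254.9683 = -0.612

-0.612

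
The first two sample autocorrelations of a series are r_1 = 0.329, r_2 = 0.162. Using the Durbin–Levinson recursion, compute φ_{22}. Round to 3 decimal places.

0.060

φ_{22} = (r_2 − r_1²) / (1 − r_1²)
r_1² = (0.329)² = 0.108241
Numerator = 0.162 − 0.1082 = 0.0538; denominator = 1 − 0.1082 = 0.8918
φ_{22} = 0.0538 / 0.8918 = 0.060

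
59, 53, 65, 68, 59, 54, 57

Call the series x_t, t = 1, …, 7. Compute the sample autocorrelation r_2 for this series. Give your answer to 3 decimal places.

-0.570

Mean x̄ = (59 + 53 + 65 + 68 + 59 + 54 + 57)/7 = 59.2857
Deviations from mean: -0.2857, -6.2857, 5.7143, 8.7143, -0.2857, -5.2857, -2.2857
Σ(x_t−x̄)(x_{t+2}−x̄) = (-1.6327) + (-54.7755) + (-1.6327) + (-46.0612) + (0.6531) = -103.4490
Denominator Σ(x_t−x̄)² = 181.4286
r_2 = -103.4490 / 181.4286 = -0.570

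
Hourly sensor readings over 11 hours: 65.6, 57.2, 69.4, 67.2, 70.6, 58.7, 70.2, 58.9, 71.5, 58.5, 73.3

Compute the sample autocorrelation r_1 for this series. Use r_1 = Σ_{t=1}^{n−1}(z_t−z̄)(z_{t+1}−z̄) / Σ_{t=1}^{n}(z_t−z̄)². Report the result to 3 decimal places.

-0.678

Mean z̄ = (65.6 + 57.2 + 69.4 + 67.2 + 70.6 + 58.7 + 70.2 + 58.9 + 71.5 + 58.5 + 73.3)/11 = 65.5545
Numerator Σ_{t=1}^{10}(z_t−z̄)(z_{t+1}−z̄) = -251.3648
Denominator Σ(z_t−z̄)² = 370.7073
r_1 = -251.3648 / 370.7073 = -0.678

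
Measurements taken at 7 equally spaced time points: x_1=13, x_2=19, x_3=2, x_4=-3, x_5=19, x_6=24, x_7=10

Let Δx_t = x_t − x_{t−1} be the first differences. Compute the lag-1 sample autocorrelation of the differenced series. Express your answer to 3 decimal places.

First differences Δx: 6, -17, -5, 22, 5, -14
Mean of differences = -0.5000
Numerator Σ(Δx_t−Δx̄)(Δx_{t+1}−Δx̄) = -84.7500
Denominator Σ(Δx_t−Δx̄)² = 1053.5000
r_1(Δx) = -84.7500 / 1053.5000 = -0.080

-0.080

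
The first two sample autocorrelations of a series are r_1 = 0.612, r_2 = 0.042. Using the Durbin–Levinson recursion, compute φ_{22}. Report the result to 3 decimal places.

-0.532

φ_{22} = (r_2 − r_1²) / (1 − r_1²)
r_1² = (0.612)² = 0.374544
Numerator = 0.042 − 0.3745 = -0.3325; denominator = 1 − 0.3745 = 0.6255
φ_{22} = -0.3325 / 0.6255 = -0.532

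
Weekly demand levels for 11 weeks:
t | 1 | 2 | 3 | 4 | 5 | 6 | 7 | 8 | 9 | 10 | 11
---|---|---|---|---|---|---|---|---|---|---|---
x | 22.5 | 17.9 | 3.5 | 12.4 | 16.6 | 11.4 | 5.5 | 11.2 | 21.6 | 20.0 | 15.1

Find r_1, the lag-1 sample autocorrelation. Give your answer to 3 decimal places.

0.198

Mean x̄ = (22.5 + 17.9 + 3.5 + 12.4 + 16.6 + 11.4 + 5.5 + 11.2 + 21.6 + 20.0 + 15.1)/11 = 14.3364
Numerator Σ_{t=1}^{10}(x_t−x̄)(x_{t+1}−x̄) = 76.7714
Denominator Σ(x_t−x̄)² = 387.6055
r_1 = 76.7714 / 387.6055 = 0.198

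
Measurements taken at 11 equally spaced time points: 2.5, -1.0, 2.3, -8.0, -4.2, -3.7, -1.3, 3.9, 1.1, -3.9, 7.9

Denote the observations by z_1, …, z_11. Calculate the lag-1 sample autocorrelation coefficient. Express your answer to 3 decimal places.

-0.056

Mean z̄ = (2.5 − 1.0 + 2.3 − 8.0 − 4.2 − 3.7 − 1.3 + 3.9 + 1.1 − 3.9 + 7.9)/11 = -0.4000
Numerator Σ_{t=1}^{10}(z_t−z̄)(z_{t+1}−z̄) = -11.2100
Denominator Σ(z_t−z̄)² = 201.8400
r_1 = -11.2100 / 201.8400 = -0.056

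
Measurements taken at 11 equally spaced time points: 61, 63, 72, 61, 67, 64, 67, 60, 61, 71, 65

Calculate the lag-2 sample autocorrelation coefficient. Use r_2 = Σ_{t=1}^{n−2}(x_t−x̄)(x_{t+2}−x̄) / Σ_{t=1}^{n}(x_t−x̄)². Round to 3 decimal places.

-0.188

Mean x̄ = (61 + 63 + 72 + 61 + 67 + 64 + 67 + 60 + 61 + 71 + 65)/11 = 64.7273
Numerator Σ_{t=1}^{9}(x_t−x̄)(x_{t+2}−x̄) = -31.9669
Denominator Σ(x_t−x̄)² = 170.1818
r_2 = -31.9669 / 170.1818 = -0.188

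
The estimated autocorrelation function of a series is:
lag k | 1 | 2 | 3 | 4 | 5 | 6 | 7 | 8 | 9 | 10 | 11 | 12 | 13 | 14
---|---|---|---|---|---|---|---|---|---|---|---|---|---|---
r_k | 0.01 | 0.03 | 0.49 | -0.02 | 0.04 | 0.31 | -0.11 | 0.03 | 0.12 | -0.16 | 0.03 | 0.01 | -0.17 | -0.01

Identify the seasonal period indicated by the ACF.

3

The largest autocorrelation is r_3 = 0.49, with a weaker echo at lag 6 (0.31); the remaining lags stay at or below 0.12.
The dominant spike at lag 3 indicates a seasonal period of 3.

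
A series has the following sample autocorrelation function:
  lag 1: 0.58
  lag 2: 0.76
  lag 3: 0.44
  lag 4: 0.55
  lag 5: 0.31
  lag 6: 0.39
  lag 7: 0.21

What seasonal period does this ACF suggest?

The largest autocorrelation is r_2 = 0.76; the remaining lags stay at or below 0.58.
The dominant spike at lag 2 indicates a seasonal period of 2.

2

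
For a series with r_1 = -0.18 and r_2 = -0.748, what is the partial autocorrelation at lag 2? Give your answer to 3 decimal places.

φ_{22} = (r_2 − r_1²) / (1 − r_1²)
r_1² = (-0.18)² = 0.0324
Numerator = -0.748 − 0.0324 = -0.7804; denominator = 1 − 0.0324 = 0.9676
φ_{22} = -0.7804 / 0.9676 = -0.807

-0.807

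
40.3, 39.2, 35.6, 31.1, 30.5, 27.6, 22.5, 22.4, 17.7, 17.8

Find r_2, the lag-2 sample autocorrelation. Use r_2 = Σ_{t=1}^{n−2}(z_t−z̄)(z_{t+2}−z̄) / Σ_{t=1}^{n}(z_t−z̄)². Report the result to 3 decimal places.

0.398

Mean z̄ = (40.3 + 39.2 + 35.6 + 31.1 + 30.5 + 27.6 + 22.5 + 22.4 + 17.7 + 17.8)/10 = 28.4700
Numerator Σ_{t=1}^{8}(z_t−z̄)(z_{t+2}−z̄) = 246.9792
Denominator Σ(z_t−z̄)² = 620.0410
r_2 = 246.9792 / 620.0410 = 0.398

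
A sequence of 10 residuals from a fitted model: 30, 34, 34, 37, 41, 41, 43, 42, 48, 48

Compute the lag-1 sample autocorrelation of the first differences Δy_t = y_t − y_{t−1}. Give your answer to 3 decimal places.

-0.609

First differences Δy: 4, 0, 3, 4, 0, 2, -1, 6, 0
Mean of differences = 2.0000
Numerator Σ(Δy_t−Δȳ)(Δy_{t+1}−Δȳ) = -28.0000
Denominator Σ(Δy_t−Δȳ)² = 46.0000
r_1(Δy) = -28.0000 / 46.0000 = -0.609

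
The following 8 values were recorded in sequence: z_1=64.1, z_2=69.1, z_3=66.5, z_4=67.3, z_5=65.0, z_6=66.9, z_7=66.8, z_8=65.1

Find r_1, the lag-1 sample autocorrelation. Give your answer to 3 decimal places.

-0.457

Mean z̄ = (64.1 + 69.1 + 66.5 + 67.3 + 65.0 + 66.9 + 66.8 + 65.1)/8 = 66.3500
Σ(z_t−z̄)(z_{t+1}−z̄) = (-6.1875) + (0.4125) + (0.1425) + (-1.2825) + (-0.7425) + (0.2475) + (-0.5625) = -7.9725
Denominator Σ(z_t−z̄)² = 17.4400
r_1 = -7.9725 / 17.4400 = -0.457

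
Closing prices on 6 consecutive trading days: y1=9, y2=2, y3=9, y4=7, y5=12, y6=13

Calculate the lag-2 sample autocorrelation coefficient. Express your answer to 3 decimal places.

Mean ȳ = (9 + 2 + 9 + 7 + 12 + 13)/6 = 8.6667
Deviations from mean: 0.3333, -6.6667, 0.3333, -1.6667, 3.3333, 4.3333
Numerator Σ_{t=1}^{4}(y_t−ȳ)(y_{t+2}−ȳ) = 5.1111
Denominator Σ(y_t−ȳ)² = 77.3333
r_2 = 5.1111 / 77.3333 = 0.066

0.066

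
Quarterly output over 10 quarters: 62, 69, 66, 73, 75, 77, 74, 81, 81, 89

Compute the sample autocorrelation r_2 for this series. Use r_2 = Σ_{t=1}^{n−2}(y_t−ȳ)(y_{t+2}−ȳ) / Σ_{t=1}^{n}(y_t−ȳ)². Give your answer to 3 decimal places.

0.380

Mean ȳ = (62 + 69 + 66 + 73 + 75 + 77 + 74 + 81 + 81 + 89)/10 = 74.7000
Numerator Σ_{t=1}^{8}(y_t−ȳ)(y_{t+2}−ȳ) = 213.6200
Denominator Σ(y_t−ȳ)² = 562.1000
r_2 = 213.6200 / 562.1000 = 0.380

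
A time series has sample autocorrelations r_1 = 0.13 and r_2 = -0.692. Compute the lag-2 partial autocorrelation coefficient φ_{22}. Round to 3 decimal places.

φ_{22} = (r_2 − r_1²) / (1 − r_1²)
r_1² = (0.13)² = 0.0169
Numerator = -0.692 − 0.0169 = -0.7089; denominator = 1 − 0.0169 = 0.9831
φ_{22} = -0.7089 / 0.9831 = -0.721

-0.721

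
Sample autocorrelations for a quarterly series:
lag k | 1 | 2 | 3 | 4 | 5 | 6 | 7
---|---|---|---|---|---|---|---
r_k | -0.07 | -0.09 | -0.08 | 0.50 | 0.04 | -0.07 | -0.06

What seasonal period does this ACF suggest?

4

The largest autocorrelation is r_4 = 0.50; the remaining lags stay at or below 0.04.
The dominant spike at lag 4 indicates a seasonal period of 4.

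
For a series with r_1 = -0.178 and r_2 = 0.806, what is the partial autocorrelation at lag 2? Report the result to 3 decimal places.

φ_{22} = (r_2 − r_1²) / (1 − r_1²)
r_1² = (-0.178)² = 0.031684
Numerator = 0.806 − 0.0317 = 0.7743; denominator = 1 − 0.0317 = 0.9683
φ_{22} = 0.7743 / 0.9683 = 0.800

0.800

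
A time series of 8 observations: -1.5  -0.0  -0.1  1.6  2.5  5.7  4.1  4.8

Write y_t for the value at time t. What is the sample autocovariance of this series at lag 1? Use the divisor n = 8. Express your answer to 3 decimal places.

Mean ȳ = (-1.5 − 0.0 − 0.1 + 1.6 + 2.5 + 5.7 + 4.1 + 4.8)/8 = 2.1375
Deviations: -3.6375, -2.1375, -2.2375, -0.5375, 0.3625, 3.5625, 1.9625, 2.6625
Σ_{t=1}^{7}(y_t−ȳ)(y_{t+1}−ȳ) = 27.0736
γ_1 = 27.0736 / 8 = 3.384

3.384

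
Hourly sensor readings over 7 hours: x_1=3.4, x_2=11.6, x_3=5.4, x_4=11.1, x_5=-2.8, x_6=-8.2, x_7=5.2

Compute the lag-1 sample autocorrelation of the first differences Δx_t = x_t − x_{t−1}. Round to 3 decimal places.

First differences Δx: 8.2, -6.2, 5.7, -13.9, -5.4, 13.4
Mean of differences = 0.3000
Numerator Σ(Δx_t−Δx̄)(Δx_{t+1}−Δx̄) = -156.8600
Denominator Σ(Δx_t−Δx̄)² = 539.5600
r_1(Δx) = -156.8600 / 539.5600 = -0.291

-0.291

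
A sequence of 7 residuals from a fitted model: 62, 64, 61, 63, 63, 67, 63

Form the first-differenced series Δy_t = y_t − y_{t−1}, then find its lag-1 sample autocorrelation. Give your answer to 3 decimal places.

First differences Δy: 2, -3, 2, 0, 4, -4
Mean of differences = 0.1667
Numerator Σ(Δy_t−Δȳ)(Δy_{t+1}−Δȳ) = -28.5278
Denominator Σ(Δy_t−Δȳ)² = 48.8333
r_1(Δy) = -28.5278 / 48.8333 = -0.584

-0.584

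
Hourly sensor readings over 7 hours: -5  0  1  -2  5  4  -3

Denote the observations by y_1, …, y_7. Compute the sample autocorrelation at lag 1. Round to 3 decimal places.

Mean ȳ = (-5 + 0 + 1 − 2 + 5 + 4 − 3)/7 = 0.0000
Deviations from mean: -5.0000, 0.0000, 1.0000, -2.0000, 5.0000, 4.0000, -3.0000
Numerator Σ_{t=1}^{6}(y_t−ȳ)(y_{t+1}−ȳ) = -4.0000
Denominator Σ(y_t−ȳ)² = 80.0000
r_1 = -4.0000 / 80.0000 = -0.050

-0.050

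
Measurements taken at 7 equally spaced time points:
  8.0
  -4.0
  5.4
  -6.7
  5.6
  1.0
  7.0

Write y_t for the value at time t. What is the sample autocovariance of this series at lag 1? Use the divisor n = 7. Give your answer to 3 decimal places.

-17.593

Mean ȳ = (8.0 − 4.0 + 5.4 − 6.7 + 5.6 + 1.0 + 7.0)/7 = 2.3286
Deviations: 5.6714, -6.3286, 3.0714, -9.0286, 3.2714, -1.3286, 4.6714
Σ_{t=1}^{6}(y_t−ȳ)(y_{t+1}−ȳ) = -123.1494
γ_1 = -123.1494 / 7 = -17.593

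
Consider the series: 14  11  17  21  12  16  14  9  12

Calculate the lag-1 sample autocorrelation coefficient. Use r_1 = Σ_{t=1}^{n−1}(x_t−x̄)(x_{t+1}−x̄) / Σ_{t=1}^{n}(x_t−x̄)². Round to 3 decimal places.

Mean x̄ = (14 + 11 + 17 + 21 + 12 + 16 + 14 + 9 + 12)/9 = 14.0000
Numerator Σ_{t=1}^{8}(x_t−x̄)(x_{t+1}−x̄) = 4.0000
Denominator Σ(x_t−x̄)² = 104.0000
r_1 = 4.0000 / 104.0000 = 0.038

0.038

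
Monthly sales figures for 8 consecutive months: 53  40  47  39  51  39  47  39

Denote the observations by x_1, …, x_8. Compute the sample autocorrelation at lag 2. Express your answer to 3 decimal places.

0.583

Mean x̄ = (53 + 40 + 47 + 39 + 51 + 39 + 47 + 39)/8 = 44.3750
Numerator Σ_{t=1}^{6}(x_t−x̄)(x_{t+2}−x̄) = 138.7188
Denominator Σ(x_t−x̄)² = 237.8750
r_2 = 138.7188 / 237.8750 = 0.583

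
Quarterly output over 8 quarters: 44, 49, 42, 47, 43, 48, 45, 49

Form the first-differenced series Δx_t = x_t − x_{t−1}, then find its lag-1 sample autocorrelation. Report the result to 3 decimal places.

-0.834

First differences Δx: 5, -7, 5, -4, 5, -3, 4
Mean of differences = 0.7143
Numerator Σ(Δx_t−Δx̄)(Δx_{t+1}−Δx̄) = -134.6531
Denominator Σ(Δx_t−Δx̄)² = 161.4286
r_1(Δx) = -134.6531 / 161.4286 = -0.834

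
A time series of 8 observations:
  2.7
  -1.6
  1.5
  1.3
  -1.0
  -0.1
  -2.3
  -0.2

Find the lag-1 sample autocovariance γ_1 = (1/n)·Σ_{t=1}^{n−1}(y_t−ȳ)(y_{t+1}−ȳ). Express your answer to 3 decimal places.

Mean ȳ = (2.7 − 1.6 + 1.5 + 1.3 − 1.0 − 0.1 − 2.3 − 0.2)/8 = 0.0375
Deviations: 2.6625, -1.6375, 1.4625, 1.2625, -1.0375, -0.1375, -2.3375, -0.2375
Σ_{t=1}^{7}(y_t−ȳ)(y_{t+1}−ȳ) = -5.1989
γ_1 = -5.1989 / 8 = -0.650

-0.650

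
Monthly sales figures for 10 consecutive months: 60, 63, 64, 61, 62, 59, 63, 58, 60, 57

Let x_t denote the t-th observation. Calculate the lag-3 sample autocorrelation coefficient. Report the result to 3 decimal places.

Mean x̄ = (60 + 63 + 64 + 61 + 62 + 59 + 63 + 58 + 60 + 57)/10 = 60.7000
Σ(x_t−x̄)(x_{t+3}−x̄) = (-0.2100) + (2.9900) + (-5.6100) + (0.6900) + (-3.5100) + (1.1900) + (-8.5100) = -12.9700
Denominator Σ(x_t−x̄)² = 48.1000
r_3 = -12.9700 / 48.1000 = -0.270

-0.270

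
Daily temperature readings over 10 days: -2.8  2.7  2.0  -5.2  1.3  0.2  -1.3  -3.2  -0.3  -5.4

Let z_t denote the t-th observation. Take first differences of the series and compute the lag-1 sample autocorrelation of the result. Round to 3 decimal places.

First differences Δz: 5.5, -0.7, -7.2, 6.5, -1.1, -1.5, -1.9, 2.9, -5.1
Mean of differences = -0.2889
Numerator Σ(Δz_t−Δz̄)(Δz_{t+1}−Δz̄) = -69.5101
Denominator Σ(Δz_t−Δz̄)² = 165.5689
r_1(Δz) = -69.5101 / 165.5689 = -0.420

-0.420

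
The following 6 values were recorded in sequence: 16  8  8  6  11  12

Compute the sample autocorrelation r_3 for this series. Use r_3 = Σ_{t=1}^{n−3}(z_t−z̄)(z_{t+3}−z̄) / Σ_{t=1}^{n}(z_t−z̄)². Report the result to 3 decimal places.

Mean z̄ = (16 + 8 + 8 + 6 + 11 + 12)/6 = 10.1667
Σ(z_t−z̄)(z_{t+3}−z̄) = (-24.3056) + (-1.8056) + (-3.9722) = -30.0833
Denominator Σ(z_t−z̄)² = 64.8333
r_3 = -30.0833 / 64.8333 = -0.464

-0.464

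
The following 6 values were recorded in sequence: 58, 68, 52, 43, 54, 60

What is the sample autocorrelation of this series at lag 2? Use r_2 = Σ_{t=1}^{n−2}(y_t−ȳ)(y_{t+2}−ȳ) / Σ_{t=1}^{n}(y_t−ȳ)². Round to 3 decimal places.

Mean ȳ = (58 + 68 + 52 + 43 + 54 + 60)/6 = 55.8333
Deviations from mean: 2.1667, 12.1667, -3.8333, -12.8333, -1.8333, 4.1667
Σ(y_t−ȳ)(y_{t+2}−ȳ) = (-8.3056) + (-156.1389) + (7.0278) + (-53.4722) = -210.8889
Denominator Σ(y_t−ȳ)² = 352.8333
r_2 = -210.8889 / 352.8333 = -0.598

-0.598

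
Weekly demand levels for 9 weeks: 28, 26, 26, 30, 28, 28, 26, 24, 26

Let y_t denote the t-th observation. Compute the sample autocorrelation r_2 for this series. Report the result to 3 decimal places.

-0.188

Mean ȳ = (28 + 26 + 26 + 30 + 28 + 28 + 26 + 24 + 26)/9 = 26.8889
Σ(y_t−ȳ)(y_{t+2}−ȳ) = (-0.9877) + (-2.7654) + (-0.9877) + (3.4568) + (-0.9877) + (-3.2099) + (0.7901) = -4.6914
Denominator Σ(y_t−ȳ)² = 24.8889
r_2 = -4.6914 / 24.8889 = -0.188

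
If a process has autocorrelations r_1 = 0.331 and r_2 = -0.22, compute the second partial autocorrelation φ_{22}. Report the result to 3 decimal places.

φ_{22} = (r_2 − r_1²) / (1 − r_1²)
r_1² = (0.331)² = 0.109561
Numerator = -0.22 − 0.1096 = -0.3296; denominator = 1 − 0.1096 = 0.8904
φ_{22} = -0.3296 / 0.8904 = -0.370

-0.370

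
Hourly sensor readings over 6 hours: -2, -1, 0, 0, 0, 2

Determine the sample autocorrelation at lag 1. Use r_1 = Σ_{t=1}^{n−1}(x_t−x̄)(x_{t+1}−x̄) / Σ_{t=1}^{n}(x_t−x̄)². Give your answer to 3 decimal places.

Mean x̄ = (-2 − 1 + 0 + 0 + 0 + 2)/6 = -0.1667
Deviations from mean: -1.8333, -0.8333, 0.1667, 0.1667, 0.1667, 2.1667
Numerator Σ_{t=1}^{5}(x_t−x̄)(x_{t+1}−x̄) = 1.8056
Denominator Σ(x_t−x̄)² = 8.8333
r_1 = 1.8056 / 8.8333 = 0.204

0.204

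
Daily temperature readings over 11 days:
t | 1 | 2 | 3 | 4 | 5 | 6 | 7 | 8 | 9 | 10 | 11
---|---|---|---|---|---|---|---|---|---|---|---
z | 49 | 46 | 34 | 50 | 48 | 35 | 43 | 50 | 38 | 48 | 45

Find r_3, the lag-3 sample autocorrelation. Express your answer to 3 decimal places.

Mean z̄ = (49 + 46 + 34 + 50 + 48 + 35 + 43 + 50 + 38 + 48 + 45)/11 = 44.1818
Numerator Σ_{t=1}^{8}(z_t−z̄)(z_{t+3}−z̄) = 200.8099
Denominator Σ(z_t−z̄)² = 351.6364
r_3 = 200.8099 / 351.6364 = 0.571

0.571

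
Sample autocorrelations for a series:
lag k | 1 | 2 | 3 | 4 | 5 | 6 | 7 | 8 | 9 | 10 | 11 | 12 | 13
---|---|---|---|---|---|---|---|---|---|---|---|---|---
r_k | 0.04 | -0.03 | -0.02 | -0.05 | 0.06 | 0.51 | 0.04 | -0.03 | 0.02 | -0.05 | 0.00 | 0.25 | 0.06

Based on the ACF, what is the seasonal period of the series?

The largest autocorrelation is r_6 = 0.51, with a weaker echo at lag 12 (0.25); the remaining lags stay at or below 0.06.
The dominant spike at lag 6 indicates a seasonal period of 6.

6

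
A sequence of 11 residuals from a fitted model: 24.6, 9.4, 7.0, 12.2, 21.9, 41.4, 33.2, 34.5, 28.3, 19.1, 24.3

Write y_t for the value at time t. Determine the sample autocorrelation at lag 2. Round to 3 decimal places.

Mean ȳ = (24.6 + 9.4 + 7.0 + 12.2 + 21.9 + 41.4 + 33.2 + 34.5 + 28.3 + 19.1 + 24.3)/11 = 23.2636
Numerator Σ_{t=1}^{9}(y_t−ȳ)(y_{t+2}−ȳ) = 151.8874
Denominator Σ(y_t−ȳ)² = 1180.4455
r_2 = 151.8874 / 1180.4455 = 0.129

0.129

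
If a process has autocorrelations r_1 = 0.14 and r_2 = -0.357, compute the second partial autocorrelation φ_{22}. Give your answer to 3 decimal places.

-0.384

φ_{22} = (r_2 − r_1²) / (1 − r_1²)
r_1² = (0.14)² = 0.0196
Numerator = -0.357 − 0.0196 = -0.3766; denominator = 1 − 0.0196 = 0.9804
φ_{22} = -0.3766 / 0.9804 = -0.384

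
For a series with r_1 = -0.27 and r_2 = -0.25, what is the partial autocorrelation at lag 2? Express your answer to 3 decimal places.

-0.348

φ_{22} = (r_2 − r_1²) / (1 − r_1²)
r_1² = (-0.27)² = 0.0729
Numerator = -0.25 − 0.0729 = -0.3229; denominator = 1 − 0.0729 = 0.9271
φ_{22} = -0.3229 / 0.9271 = -0.348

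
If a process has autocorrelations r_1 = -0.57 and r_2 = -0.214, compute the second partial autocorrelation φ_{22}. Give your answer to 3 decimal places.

φ_{22} = (r_2 − r_1²) / (1 − r_1²)
r_1² = (-0.57)² = 0.3249
Numerator = -0.214 − 0.3249 = -0.5389; denominator = 1 − 0.3249 = 0.6751
φ_{22} = -0.5389 / 0.6751 = -0.798

-0.798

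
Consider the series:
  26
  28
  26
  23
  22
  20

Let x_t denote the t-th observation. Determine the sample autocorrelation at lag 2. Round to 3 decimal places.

-0.005

Mean x̄ = (26 + 28 + 26 + 23 + 22 + 20)/6 = 24.1667
Deviations from mean: 1.8333, 3.8333, 1.8333, -1.1667, -2.1667, -4.1667
Numerator Σ_{t=1}^{4}(x_t−x̄)(x_{t+2}−x̄) = -0.2222
Denominator Σ(x_t−x̄)² = 44.8333
r_2 = -0.2222 / 44.8333 = -0.005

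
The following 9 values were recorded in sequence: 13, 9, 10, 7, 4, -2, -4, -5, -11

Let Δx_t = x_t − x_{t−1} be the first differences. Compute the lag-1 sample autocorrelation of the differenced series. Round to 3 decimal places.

-0.275

First differences Δx: -4, 1, -3, -3, -6, -2, -1, -6
Mean of differences = -3.0000
Numerator Σ(Δx_t−Δx̄)(Δx_{t+1}−Δx̄) = -11.0000
Denominator Σ(Δx_t−Δx̄)² = 40.0000
r_1(Δx) = -11.0000 / 40.0000 = -0.275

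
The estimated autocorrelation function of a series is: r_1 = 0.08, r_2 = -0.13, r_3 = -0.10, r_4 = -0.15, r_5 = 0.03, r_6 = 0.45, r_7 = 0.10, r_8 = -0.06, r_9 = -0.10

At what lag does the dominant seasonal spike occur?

The largest autocorrelation is r_6 = 0.45; the remaining lags stay at or below 0.10.
The dominant spike at lag 6 indicates a seasonal period of 6.

6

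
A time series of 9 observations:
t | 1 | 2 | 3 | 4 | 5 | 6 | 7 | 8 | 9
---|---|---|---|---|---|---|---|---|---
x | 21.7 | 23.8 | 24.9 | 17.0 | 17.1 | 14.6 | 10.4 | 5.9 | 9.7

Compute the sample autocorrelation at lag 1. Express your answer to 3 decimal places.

0.715

Mean x̄ = (21.7 + 23.8 + 24.9 + 17.0 + 17.1 + 14.6 + 10.4 + 5.9 + 9.7)/9 = 16.1222
Numerator Σ_{t=1}^{8}(x_t−x̄)(x_{t+1}−x̄) = 250.1473
Denominator Σ(x_t−x̄)² = 349.6356
r_1 = 250.1473 / 349.6356 = 0.715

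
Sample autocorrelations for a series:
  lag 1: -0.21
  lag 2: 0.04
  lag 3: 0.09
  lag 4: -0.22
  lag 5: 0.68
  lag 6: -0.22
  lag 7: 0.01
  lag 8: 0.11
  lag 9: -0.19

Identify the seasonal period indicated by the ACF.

The largest autocorrelation is r_5 = 0.68; the remaining lags stay at or below 0.11.
The dominant spike at lag 5 indicates a seasonal period of 5.

5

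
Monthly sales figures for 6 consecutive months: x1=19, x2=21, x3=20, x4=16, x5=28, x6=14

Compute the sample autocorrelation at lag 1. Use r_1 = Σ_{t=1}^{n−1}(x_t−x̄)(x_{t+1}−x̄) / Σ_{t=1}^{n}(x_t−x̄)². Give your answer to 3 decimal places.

-0.677

Mean x̄ = (19 + 21 + 20 + 16 + 28 + 14)/6 = 19.6667
Deviations from mean: -0.6667, 1.3333, 0.3333, -3.6667, 8.3333, -5.6667
Σ(x_t−x̄)(x_{t+1}−x̄) = (-0.8889) + (0.4444) + (-1.2222) + (-30.5556) + (-47.2222) = -79.4444
Denominator Σ(x_t−x̄)² = 117.3333
r_1 = -79.4444 / 117.3333 = -0.677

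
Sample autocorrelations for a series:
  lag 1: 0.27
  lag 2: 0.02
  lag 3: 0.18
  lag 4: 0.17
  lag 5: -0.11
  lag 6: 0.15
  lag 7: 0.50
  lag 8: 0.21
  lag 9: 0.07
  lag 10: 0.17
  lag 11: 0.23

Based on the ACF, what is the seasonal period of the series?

7

The largest autocorrelation is r_7 = 0.50; the remaining lags stay at or below 0.27. The elevated value at lag 1 (0.27), dropping to 0.02 at lag 2, reflects decaying short-term dependence rather than seasonality.
The dominant spike at lag 7 indicates a seasonal period of 7.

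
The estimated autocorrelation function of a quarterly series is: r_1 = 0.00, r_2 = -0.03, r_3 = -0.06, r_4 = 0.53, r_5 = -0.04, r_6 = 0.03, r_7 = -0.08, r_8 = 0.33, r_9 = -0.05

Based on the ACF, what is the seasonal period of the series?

The largest autocorrelation is r_4 = 0.53, with a weaker echo at lag 8 (0.33); the remaining lags stay at or below 0.03.
The dominant spike at lag 4 indicates a seasonal period of 4.

4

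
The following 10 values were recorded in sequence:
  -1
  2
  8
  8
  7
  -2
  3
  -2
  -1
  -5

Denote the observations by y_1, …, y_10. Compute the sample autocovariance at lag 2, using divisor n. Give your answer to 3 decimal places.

Mean ȳ = (-1 + 2 + 8 + 8 + 7 − 2 + 3 − 2 − 1 − 5)/10 = 1.7000
Σ_{t=1}^{8}(y_t−ȳ)(y_{t+2}−ȳ) = 36.8200
γ_2 = 36.8200 / 10 = 3.682

3.682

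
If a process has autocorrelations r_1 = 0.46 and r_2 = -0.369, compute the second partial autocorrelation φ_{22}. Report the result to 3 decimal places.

-0.736

φ_{22} = (r_2 − r_1²) / (1 − r_1²)
r_1² = (0.46)² = 0.2116
Numerator = -0.369 − 0.2116 = -0.5806; denominator = 1 − 0.2116 = 0.7884
φ_{22} = -0.5806 / 0.7884 = -0.736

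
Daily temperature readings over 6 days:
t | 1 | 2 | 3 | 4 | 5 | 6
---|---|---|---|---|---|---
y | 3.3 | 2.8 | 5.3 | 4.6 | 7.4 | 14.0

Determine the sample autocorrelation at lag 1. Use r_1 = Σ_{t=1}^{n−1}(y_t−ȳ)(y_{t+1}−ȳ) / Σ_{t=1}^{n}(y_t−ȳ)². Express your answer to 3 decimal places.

Mean ȳ = (3.3 + 2.8 + 5.3 + 4.6 + 7.4 + 14.0)/6 = 6.2333
Σ(y_t−ȳ)(y_{t+1}−ȳ) = (10.0711) + (3.2044) + (1.5244) + (-1.9056) + (9.0611) = 21.9556
Denominator Σ(y_t−ȳ)² = 85.6133
r_1 = 21.9556 / 85.6133 = 0.256

0.256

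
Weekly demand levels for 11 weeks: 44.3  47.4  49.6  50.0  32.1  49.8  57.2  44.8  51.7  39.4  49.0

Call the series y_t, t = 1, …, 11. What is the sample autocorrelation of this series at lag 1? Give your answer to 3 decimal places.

Mean ȳ = (44.3 + 47.4 + 49.6 + 50.0 + 32.1 + 49.8 + 57.2 + 44.8 + 51.7 + 39.4 + 49.0)/11 = 46.8455
Numerator Σ_{t=1}^{10}(y_t−ȳ)(y_{t+1}−ȳ) = -133.9784
Denominator Σ(y_t−ȳ)² = 445.5273
r_1 = -133.9784 / 445.5273 = -0.301

-0.301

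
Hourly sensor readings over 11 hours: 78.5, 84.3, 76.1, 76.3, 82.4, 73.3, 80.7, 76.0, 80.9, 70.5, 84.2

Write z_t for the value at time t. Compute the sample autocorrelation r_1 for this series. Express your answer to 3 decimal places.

-0.628

Mean z̄ = (78.5 + 84.3 + 76.1 + 76.3 + 82.4 + 73.3 + 80.7 + 76.0 + 80.9 + 70.5 + 84.2)/11 = 78.4727
Numerator Σ_{t=1}^{10}(z_t−z̄)(z_{t+1}−z̄) = -125.4044
Denominator Σ(z_t−z̄)² = 199.8218
r_1 = -125.4044 / 199.8218 = -0.628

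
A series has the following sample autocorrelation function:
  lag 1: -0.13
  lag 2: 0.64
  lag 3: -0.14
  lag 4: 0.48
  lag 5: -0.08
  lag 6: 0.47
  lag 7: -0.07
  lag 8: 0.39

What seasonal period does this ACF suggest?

The largest autocorrelation is r_2 = 0.64, with weaker echoes at lags 4 (0.48), 6 (0.47) and 8 (0.39); the remaining lags stay at or below -0.07.
The dominant spike at lag 2 indicates a seasonal period of 2.

2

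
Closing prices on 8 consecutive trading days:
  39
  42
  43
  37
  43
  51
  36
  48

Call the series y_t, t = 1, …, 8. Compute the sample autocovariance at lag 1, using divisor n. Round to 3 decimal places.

-11.393

Mean ȳ = (39 + 42 + 43 + 37 + 43 + 51 + 36 + 48)/8 = 42.3750
Σ_{t=1}^{7}(y_t−ȳ)(y_{t+1}−ȳ) = -91.1406
γ_1 = -91.1406 / 8 = -11.393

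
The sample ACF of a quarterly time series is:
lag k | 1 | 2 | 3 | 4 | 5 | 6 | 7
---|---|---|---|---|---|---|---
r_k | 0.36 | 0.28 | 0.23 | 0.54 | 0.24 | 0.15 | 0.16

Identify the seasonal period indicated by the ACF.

The largest autocorrelation is r_4 = 0.54; the remaining lags stay at or below 0.36. The elevated value at lag 1 (0.36), dropping to 0.28 at lag 2, reflects decaying short-term dependence rather than seasonality.
The dominant spike at lag 4 indicates a seasonal period of 4.

4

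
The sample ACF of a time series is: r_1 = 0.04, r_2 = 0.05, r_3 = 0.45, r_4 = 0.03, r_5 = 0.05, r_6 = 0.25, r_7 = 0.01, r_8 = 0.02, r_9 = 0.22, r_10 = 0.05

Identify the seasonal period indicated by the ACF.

The largest autocorrelation is r_3 = 0.45, with weaker echoes at lags 6 (0.25) and 9 (0.22); the remaining lags stay at or below 0.05.
The dominant spike at lag 3 indicates a seasonal period of 3.

3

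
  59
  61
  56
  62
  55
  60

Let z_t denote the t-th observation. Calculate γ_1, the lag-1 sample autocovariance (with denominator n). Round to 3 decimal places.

Mean z̄ = (59 + 61 + 56 + 62 + 55 + 60)/6 = 58.8333
Σ_{t=1}^{5}(z_t−z̄)(z_{t+1}−z̄) = -31.3611
γ_1 = -31.3611 / 6 = -5.227

-5.227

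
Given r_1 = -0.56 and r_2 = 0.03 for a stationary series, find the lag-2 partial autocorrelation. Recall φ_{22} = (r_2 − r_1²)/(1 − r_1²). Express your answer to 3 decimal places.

φ_{22} = (r_2 − r_1²) / (1 − r_1²)
r_1² = (-0.56)² = 0.3136
Numerator = 0.03 − 0.3136 = -0.2836; denominator = 1 − 0.3136 = 0.6864
φ_{22} = -0.2836 / 0.6864 = -0.413

-0.413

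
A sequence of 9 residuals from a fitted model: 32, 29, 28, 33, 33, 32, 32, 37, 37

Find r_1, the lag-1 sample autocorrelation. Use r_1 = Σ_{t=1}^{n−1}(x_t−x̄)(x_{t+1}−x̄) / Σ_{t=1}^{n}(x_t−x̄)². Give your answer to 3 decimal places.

0.454

Mean x̄ = (32 + 29 + 28 + 33 + 33 + 32 + 32 + 37 + 37)/9 = 32.5556
Numerator Σ_{t=1}^{8}(x_t−x̄)(x_{t+1}−x̄) = 33.6914
Denominator Σ(x_t−x̄)² = 74.2222
r_1 = 33.6914 / 74.2222 = 0.454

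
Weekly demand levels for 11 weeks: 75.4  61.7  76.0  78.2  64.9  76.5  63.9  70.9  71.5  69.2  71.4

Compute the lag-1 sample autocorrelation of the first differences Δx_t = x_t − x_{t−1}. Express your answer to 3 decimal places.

-0.629

First differences Δx: -13.7, 14.3, 2.2, -13.3, 11.6, -12.6, 7.0, 0.6, -2.3, 2.2
Mean of differences = -0.4000
Numerator Σ(Δx_t−Δx̄)(Δx_{t+1}−Δx̄) = -581.7500
Denominator Σ(Δx_t−Δx̄)² = 925.1200
r_1(Δx) = -581.7500 / 925.1200 = -0.629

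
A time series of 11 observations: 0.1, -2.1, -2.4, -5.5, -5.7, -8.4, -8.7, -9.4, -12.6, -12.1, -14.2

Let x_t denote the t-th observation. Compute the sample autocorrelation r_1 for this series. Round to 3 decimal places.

Mean x̄ = (0.1 − 2.1 − 2.4 − 5.5 − 5.7 − 8.4 − 8.7 − 9.4 − 12.6 − 12.1 − 14.2)/11 = -7.3636
Numerator Σ_{t=1}^{10}(x_t−x̄)(x_{t+1}−x̄) = 147.9896
Denominator Σ(x_t−x̄)² = 217.8855
r_1 = 147.9896 / 217.8855 = 0.679

0.679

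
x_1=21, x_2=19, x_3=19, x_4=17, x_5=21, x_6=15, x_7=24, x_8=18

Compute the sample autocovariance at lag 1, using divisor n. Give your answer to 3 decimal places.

-4.664

Mean x̄ = (21 + 19 + 19 + 17 + 21 + 15 + 24 + 18)/8 = 19.2500
Deviations: 1.7500, -0.2500, -0.2500, -2.2500, 1.7500, -4.2500, 4.7500, -1.2500
Σ_{t=1}^{7}(x_t−x̄)(x_{t+1}−x̄) = -37.3125
γ_1 = -37.3125 / 8 = -4.664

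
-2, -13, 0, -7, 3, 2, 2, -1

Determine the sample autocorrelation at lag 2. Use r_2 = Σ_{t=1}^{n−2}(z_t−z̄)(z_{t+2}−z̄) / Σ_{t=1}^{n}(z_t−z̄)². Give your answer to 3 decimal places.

0.332

Mean z̄ = (-2 − 13 + 0 − 7 + 3 + 2 + 2 − 1)/8 = -2.0000
Deviations from mean: 0.0000, -11.0000, 2.0000, -5.0000, 5.0000, 4.0000, 4.0000, 1.0000
Σ(z_t−z̄)(z_{t+2}−z̄) = (0.0000) + (55.0000) + (10.0000) + (-20.0000) + (20.0000) + (4.0000) = 69.0000
Denominator Σ(z_t−z̄)² = 208.0000
r_2 = 69.0000 / 208.0000 = 0.332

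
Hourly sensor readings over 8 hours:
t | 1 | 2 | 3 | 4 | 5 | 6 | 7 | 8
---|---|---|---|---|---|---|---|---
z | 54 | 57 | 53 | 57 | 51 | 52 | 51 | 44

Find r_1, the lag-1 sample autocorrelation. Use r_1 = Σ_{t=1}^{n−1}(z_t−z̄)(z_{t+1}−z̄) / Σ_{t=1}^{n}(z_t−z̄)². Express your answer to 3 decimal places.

Mean z̄ = (54 + 57 + 53 + 57 + 51 + 52 + 51 + 44)/8 = 52.3750
Deviations from mean: 1.6250, 4.6250, 0.6250, 4.6250, -1.3750, -0.3750, -1.3750, -8.3750
Σ(z_t−z̄)(z_{t+1}−z̄) = (7.5156) + (2.8906) + (2.8906) + (-6.3594) + (0.5156) + (0.5156) + (11.5156) = 19.4844
Denominator Σ(z_t−z̄)² = 119.8750
r_1 = 19.4844 / 119.8750 = 0.163

0.163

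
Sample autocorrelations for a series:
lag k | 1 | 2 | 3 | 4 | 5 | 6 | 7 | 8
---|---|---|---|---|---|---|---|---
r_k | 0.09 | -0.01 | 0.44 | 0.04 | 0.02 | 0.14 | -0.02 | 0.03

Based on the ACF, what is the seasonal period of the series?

3

The largest autocorrelation is r_3 = 0.44; the remaining lags stay at or below 0.14.
The dominant spike at lag 3 indicates a seasonal period of 3.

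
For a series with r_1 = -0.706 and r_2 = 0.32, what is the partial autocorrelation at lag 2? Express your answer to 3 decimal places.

φ_{22} = (r_2 − r_1²) / (1 − r_1²)
r_1² = (-0.706)² = 0.498436
Numerator = 0.32 − 0.4984 = -0.1784; denominator = 1 − 0.4984 = 0.5016
φ_{22} = -0.1784 / 0.5016 = -0.356

-0.356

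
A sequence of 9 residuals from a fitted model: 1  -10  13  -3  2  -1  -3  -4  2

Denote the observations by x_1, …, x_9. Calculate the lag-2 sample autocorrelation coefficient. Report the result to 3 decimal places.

Mean x̄ = (1 − 10 + 13 − 3 + 2 − 1 − 3 − 4 + 2)/9 = -0.3333
Σ(x_t−x̄)(x_{t+2}−x̄) = (17.7778) + (25.7778) + (31.1111) + (1.7778) + (-6.2222) + (2.4444) + (-6.2222) = 66.4444
Denominator Σ(x_t−x̄)² = 312.0000
r_2 = 66.4444 / 312.0000 = 0.213

0.213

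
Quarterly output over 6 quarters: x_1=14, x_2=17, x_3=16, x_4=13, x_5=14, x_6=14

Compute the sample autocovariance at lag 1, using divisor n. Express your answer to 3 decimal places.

0.148

Mean x̄ = (14 + 17 + 16 + 13 + 14 + 14)/6 = 14.6667
Σ_{t=1}^{5}(x_t−x̄)(x_{t+1}−x̄) = 0.8889
γ_1 = 0.8889 / 6 = 0.148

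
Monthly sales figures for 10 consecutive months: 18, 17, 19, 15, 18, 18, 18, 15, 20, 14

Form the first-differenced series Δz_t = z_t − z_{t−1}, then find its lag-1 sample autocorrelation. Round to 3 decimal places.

First differences Δz: -1, 2, -4, 3, 0, 0, -3, 5, -6
Mean of differences = -0.4444
Numerator Σ(Δz_t−Δz̄)(Δz_{t+1}−Δz̄) = -65.8642
Denominator Σ(Δz_t−Δz̄)² = 98.2222
r_1(Δz) = -65.8642 / 98.2222 = -0.671

-0.671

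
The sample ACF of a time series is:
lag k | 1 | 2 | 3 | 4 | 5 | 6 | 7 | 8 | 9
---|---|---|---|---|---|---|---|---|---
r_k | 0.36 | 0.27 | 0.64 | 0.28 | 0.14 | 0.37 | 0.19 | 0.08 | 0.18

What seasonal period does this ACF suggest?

The largest autocorrelation is r_3 = 0.64, with a weaker echo at lag 6 (0.37); the remaining lags stay at or below 0.36. The elevated value at lag 1 (0.36), dropping to 0.27 at lag 2, reflects decaying short-term dependence rather than seasonality.
The dominant spike at lag 3 indicates a seasonal period of 3.

3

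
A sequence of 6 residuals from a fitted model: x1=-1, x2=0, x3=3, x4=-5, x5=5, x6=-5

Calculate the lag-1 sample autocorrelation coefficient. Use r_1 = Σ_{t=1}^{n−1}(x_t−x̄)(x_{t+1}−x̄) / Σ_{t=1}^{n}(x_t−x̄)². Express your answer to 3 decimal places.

-0.763

Mean x̄ = (-1 + 0 + 3 − 5 + 5 − 5)/6 = -0.5000
Deviations from mean: -0.5000, 0.5000, 3.5000, -4.5000, 5.5000, -4.5000
Numerator Σ_{t=1}^{5}(x_t−x̄)(x_{t+1}−x̄) = -63.7500
Denominator Σ(x_t−x̄)² = 83.5000
r_1 = -63.7500 / 83.5000 = -0.763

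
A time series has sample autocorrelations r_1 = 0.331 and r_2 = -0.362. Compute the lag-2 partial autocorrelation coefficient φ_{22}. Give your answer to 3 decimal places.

-0.530

φ_{22} = (r_2 − r_1²) / (1 − r_1²)
r_1² = (0.331)² = 0.109561
Numerator = -0.362 − 0.1096 = -0.4716; denominator = 1 − 0.1096 = 0.8904
φ_{22} = -0.4716 / 0.8904 = -0.530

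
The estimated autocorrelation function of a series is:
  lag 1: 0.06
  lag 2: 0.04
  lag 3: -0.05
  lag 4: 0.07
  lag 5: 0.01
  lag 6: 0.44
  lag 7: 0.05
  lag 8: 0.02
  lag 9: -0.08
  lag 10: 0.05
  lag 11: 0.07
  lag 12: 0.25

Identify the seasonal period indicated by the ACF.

The largest autocorrelation is r_6 = 0.44, with a weaker echo at lag 12 (0.25); the remaining lags stay at or below 0.07.
The dominant spike at lag 6 indicates a seasonal period of 6.

6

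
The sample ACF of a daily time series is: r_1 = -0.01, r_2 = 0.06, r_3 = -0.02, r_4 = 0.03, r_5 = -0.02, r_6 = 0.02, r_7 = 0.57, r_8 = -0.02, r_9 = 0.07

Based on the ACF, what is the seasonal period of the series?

7

The largest autocorrelation is r_7 = 0.57; the remaining lags stay at or below 0.07.
The dominant spike at lag 7 indicates a seasonal period of 7.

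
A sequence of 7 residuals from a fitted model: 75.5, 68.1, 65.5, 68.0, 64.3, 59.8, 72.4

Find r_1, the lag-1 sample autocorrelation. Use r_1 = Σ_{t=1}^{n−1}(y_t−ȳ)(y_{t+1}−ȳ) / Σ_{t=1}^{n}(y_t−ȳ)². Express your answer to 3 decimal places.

Mean ȳ = (75.5 + 68.1 + 65.5 + 68.0 + 64.3 + 59.8 + 72.4)/7 = 67.6571
Deviations from mean: 7.8429, 0.4429, -2.1571, 0.3429, -3.3571, -7.8571, 4.7429
Σ(y_t−ȳ)(y_{t+1}−ȳ) = (3.4733) + (-0.9553) + (-0.7396) + (-1.1510) + (26.3776) + (-37.2653) = -10.2604
Denominator Σ(y_t−ȳ)² = 161.9771
r_1 = -10.2604 / 161.9771 = -0.063

-0.063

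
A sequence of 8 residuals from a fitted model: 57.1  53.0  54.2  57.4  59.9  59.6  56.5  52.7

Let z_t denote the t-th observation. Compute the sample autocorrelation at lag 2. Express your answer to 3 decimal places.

Mean z̄ = (57.1 + 53.0 + 54.2 + 57.4 + 59.9 + 59.6 + 56.5 + 52.7)/8 = 56.3000
Deviations from mean: 0.8000, -3.3000, -2.1000, 1.1000, 3.6000, 3.3000, 0.2000, -3.6000
Numerator Σ_{t=1}^{6}(z_t−z̄)(z_{t+2}−z̄) = -20.4000
Denominator Σ(z_t−z̄)² = 54.0000
r_2 = -20.4000 / 54.0000 = -0.378

-0.378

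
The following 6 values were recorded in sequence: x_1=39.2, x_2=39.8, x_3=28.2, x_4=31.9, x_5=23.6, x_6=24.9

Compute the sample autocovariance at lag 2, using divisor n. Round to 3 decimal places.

Mean x̄ = (39.2 + 39.8 + 28.2 + 31.9 + 23.6 + 24.9)/6 = 31.2667
Deviations: 7.9333, 8.5333, -3.0667, 0.6333, -7.6667, -6.3667
Σ_{t=1}^{4}(x_t−x̄)(x_{t+2}−x̄) = 0.5544
γ_2 = 0.5544 / 6 = 0.092

0.092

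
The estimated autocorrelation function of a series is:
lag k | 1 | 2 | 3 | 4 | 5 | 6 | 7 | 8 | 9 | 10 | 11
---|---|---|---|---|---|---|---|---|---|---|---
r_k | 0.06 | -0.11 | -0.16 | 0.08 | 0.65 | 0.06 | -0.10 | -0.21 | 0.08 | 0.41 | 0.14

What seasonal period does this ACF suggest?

5

The largest autocorrelation is r_5 = 0.65, with a weaker echo at lag 10 (0.41); the remaining lags stay at or below 0.14.
The dominant spike at lag 5 indicates a seasonal period of 5.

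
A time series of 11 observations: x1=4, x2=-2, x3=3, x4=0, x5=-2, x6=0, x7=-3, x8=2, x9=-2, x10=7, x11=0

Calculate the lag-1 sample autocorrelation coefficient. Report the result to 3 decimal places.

Mean x̄ = (4 − 2 + 3 + 0 − 2 + 0 − 3 + 2 − 2 + 7 + 0)/11 = 0.6364
Numerator Σ_{t=1}^{10}(x_t−x̄)(x_{t+1}−x̄) = -40.3140
Denominator Σ(x_t−x̄)² = 94.5455
r_1 = -40.3140 / 94.5455 = -0.426

-0.426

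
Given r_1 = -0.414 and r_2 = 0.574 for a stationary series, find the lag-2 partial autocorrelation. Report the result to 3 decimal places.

0.486

φ_{22} = (r_2 − r_1²) / (1 − r_1²)
r_1² = (-0.414)² = 0.171396
Numerator = 0.574 − 0.1714 = 0.4026; denominator = 1 − 0.1714 = 0.8286
φ_{22} = 0.4026 / 0.8286 = 0.486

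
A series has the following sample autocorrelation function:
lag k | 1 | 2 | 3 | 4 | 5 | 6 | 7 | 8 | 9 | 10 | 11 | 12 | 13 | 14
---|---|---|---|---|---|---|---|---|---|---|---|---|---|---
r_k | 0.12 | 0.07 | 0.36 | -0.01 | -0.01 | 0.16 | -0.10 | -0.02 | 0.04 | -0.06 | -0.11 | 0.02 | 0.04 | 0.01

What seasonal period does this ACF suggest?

The largest autocorrelation is r_3 = 0.36, with a weaker echo at lag 6 (0.16); the remaining lags stay at or below 0.12.
The dominant spike at lag 3 indicates a seasonal period of 3.

3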